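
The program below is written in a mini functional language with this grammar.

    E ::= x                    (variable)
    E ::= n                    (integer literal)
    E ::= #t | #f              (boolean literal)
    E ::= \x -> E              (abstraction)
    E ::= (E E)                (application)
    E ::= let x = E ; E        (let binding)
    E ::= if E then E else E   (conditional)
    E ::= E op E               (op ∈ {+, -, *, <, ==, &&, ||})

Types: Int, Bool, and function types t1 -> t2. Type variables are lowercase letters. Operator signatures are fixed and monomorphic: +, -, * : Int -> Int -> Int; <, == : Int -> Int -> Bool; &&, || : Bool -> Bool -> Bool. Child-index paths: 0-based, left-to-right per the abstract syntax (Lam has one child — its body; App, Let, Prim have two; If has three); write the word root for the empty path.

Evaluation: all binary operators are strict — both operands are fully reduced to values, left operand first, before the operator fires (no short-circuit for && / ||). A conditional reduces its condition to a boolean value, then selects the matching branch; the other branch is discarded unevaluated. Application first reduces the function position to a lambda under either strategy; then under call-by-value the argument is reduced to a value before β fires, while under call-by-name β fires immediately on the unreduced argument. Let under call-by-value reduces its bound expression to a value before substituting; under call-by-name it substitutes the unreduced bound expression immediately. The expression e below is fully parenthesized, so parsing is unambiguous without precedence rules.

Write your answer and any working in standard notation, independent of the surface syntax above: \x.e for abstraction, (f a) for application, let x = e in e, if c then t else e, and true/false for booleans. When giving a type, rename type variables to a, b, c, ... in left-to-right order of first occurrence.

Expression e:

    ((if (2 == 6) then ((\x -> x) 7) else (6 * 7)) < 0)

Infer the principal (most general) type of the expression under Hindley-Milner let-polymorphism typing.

Working:
  unify Int ~ Int
  unify Int ~ Int
  unify Bool ~ Bool
x : a
\x._ : a -> a
  unify a -> a ~ Int -> b
  unify a ~ Int
  unify Int ~ b
_ _ : Int
  unify Int ~ Int
  unify Int ~ Int
  unify Int ~ Int
  unify Int ~ Int
  unify Int ~ Int

Answer: Bool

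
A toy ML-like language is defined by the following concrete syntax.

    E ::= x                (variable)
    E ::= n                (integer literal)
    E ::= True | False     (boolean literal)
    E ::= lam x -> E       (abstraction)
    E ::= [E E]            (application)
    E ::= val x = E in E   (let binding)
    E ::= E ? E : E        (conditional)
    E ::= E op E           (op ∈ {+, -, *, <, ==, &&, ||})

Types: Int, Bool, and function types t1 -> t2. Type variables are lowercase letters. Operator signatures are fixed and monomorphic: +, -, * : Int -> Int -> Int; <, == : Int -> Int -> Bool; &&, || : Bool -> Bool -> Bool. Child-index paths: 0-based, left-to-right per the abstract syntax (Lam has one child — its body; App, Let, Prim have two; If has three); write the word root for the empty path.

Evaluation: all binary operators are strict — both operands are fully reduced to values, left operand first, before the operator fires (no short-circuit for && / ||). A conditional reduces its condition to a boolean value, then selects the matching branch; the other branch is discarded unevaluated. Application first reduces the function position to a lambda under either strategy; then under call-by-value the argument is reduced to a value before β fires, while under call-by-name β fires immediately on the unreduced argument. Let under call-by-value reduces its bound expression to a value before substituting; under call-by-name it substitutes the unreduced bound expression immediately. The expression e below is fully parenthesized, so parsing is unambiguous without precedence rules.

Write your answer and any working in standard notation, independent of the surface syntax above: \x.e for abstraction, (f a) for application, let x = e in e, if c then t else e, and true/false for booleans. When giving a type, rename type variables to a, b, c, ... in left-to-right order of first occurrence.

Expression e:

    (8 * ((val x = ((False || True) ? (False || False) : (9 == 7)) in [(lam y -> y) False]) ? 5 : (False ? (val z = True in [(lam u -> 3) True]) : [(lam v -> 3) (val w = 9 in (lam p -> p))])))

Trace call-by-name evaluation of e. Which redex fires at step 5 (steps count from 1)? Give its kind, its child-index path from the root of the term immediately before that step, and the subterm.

Trace:
step 0: (8 * (if (let x = (if (false || true) then (false || false) else (9 == 7)) in ((\y.y) false)) then 5 else (if false then (let z = true in ((\u.3) true)) else ((\v.3) (let w = 9 in (\p.p))))))
step 1: [let@1.0] (8 * (if ((\y.y) false) then 5 else (if false then (let z = true in ((\u.3) true)) else ((\v.3) (let w = 9 in (\p.p))))))
step 2: [beta@1.0] (8 * (if false then 5 else (if false then (let z = true in ((\u.3) true)) else ((\v.3) (let w = 9 in (\p.p))))))
step 3: [if@1] (8 * (if false then (let z = true in ((\u.3) true)) else ((\v.3) (let w = 9 in (\p.p)))))
step 4: [if@1] (8 * ((\v.3) (let w = 9 in (\p.p))))
step 5: [beta@1] (8 * 3)

Answer: beta at 1 : ((\v.3) (let w = 9 in (\p.p)))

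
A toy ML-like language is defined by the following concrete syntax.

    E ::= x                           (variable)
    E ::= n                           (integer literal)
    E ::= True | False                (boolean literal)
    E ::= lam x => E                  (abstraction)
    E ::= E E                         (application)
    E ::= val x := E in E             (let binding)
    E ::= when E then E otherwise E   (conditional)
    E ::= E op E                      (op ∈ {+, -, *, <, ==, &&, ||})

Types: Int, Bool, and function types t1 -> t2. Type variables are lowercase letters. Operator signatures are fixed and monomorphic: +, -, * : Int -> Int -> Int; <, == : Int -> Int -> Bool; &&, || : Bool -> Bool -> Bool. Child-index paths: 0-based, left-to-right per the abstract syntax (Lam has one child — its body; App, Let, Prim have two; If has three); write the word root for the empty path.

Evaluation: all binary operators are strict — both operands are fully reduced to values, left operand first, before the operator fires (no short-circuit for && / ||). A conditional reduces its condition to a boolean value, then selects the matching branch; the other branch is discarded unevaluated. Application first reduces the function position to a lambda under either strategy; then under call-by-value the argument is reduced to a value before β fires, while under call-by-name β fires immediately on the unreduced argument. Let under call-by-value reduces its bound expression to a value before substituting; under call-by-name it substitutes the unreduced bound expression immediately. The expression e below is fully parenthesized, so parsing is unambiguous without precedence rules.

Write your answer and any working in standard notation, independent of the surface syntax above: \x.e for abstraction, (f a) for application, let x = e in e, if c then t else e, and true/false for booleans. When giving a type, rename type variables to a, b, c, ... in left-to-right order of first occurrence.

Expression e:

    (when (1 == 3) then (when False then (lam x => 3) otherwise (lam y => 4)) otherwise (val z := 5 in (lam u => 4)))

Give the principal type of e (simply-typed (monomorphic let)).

Trace:
  unify Int ~ Int
  unify Int ~ Int
  unify Bool ~ Bool
  unify Bool ~ Bool
\x._ : a -> Int
\y._ : b -> Int
  unify a -> Int ~ b -> Int
  unify a ~ b
  unify Int ~ Int
let z : Int
\u._ : c -> Int
  unify b -> Int ~ c -> Int
  unify b ~ c
  unify Int ~ Int

Answer: a -> Int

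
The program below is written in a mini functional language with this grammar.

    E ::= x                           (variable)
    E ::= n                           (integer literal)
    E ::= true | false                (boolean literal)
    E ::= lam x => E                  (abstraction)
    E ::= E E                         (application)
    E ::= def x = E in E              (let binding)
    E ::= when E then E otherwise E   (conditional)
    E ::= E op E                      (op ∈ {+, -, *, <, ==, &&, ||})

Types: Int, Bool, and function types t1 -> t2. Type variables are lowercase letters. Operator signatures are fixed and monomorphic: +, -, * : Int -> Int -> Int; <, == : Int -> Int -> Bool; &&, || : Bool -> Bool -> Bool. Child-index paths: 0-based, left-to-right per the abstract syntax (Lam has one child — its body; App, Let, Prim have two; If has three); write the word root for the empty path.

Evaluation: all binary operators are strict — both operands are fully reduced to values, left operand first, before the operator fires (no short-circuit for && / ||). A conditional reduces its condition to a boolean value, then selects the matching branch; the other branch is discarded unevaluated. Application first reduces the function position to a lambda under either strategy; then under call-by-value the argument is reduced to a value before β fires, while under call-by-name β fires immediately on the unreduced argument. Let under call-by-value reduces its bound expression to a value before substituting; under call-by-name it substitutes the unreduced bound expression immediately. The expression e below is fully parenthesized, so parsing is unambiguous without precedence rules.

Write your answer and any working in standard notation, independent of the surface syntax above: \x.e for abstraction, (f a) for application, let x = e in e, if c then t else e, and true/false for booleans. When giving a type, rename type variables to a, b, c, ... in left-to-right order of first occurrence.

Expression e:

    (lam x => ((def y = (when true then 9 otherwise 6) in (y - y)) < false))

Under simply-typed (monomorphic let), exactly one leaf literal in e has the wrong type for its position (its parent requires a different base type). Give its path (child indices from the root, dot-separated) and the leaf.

Answer: 0.1 : false

Working:
  unify Bool ~ Bool
  unify Int ~ Int
let y : Int
y : Int
  unify Int ~ Int
y : Int
  unify Int ~ Int
  unify Int ~ Int
  unify Bool ~ Int
  FAIL: mismatch Bool ~ Int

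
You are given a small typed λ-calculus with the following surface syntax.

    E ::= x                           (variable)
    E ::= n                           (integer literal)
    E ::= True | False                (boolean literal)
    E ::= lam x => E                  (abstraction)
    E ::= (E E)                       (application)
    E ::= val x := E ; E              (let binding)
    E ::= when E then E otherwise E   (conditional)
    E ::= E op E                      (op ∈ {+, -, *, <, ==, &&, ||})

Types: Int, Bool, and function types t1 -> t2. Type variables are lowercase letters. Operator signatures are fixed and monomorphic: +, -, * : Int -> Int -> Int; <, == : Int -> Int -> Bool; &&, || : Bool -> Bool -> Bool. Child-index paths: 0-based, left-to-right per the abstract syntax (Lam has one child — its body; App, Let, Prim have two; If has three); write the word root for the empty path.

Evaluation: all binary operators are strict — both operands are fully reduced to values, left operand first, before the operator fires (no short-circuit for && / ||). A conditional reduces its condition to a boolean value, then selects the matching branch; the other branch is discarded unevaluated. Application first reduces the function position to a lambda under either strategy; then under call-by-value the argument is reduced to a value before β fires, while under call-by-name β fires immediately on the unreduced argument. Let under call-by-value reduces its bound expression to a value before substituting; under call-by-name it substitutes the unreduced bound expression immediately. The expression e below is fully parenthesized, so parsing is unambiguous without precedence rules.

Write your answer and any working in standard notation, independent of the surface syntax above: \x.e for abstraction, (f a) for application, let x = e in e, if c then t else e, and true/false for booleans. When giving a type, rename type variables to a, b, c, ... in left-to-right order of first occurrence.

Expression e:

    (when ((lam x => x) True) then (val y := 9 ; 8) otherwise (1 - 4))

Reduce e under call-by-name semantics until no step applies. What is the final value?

Answer: 8

Derivation:
step 0: (if ((\x.x) true) then (let y = 9 in 8) else (1 - 4))
step 1: [beta@0] (if true then (let y = 9 in 8) else (1 - 4))
step 2: [if@root] (let y = 9 in 8)
step 3: [let@root] 8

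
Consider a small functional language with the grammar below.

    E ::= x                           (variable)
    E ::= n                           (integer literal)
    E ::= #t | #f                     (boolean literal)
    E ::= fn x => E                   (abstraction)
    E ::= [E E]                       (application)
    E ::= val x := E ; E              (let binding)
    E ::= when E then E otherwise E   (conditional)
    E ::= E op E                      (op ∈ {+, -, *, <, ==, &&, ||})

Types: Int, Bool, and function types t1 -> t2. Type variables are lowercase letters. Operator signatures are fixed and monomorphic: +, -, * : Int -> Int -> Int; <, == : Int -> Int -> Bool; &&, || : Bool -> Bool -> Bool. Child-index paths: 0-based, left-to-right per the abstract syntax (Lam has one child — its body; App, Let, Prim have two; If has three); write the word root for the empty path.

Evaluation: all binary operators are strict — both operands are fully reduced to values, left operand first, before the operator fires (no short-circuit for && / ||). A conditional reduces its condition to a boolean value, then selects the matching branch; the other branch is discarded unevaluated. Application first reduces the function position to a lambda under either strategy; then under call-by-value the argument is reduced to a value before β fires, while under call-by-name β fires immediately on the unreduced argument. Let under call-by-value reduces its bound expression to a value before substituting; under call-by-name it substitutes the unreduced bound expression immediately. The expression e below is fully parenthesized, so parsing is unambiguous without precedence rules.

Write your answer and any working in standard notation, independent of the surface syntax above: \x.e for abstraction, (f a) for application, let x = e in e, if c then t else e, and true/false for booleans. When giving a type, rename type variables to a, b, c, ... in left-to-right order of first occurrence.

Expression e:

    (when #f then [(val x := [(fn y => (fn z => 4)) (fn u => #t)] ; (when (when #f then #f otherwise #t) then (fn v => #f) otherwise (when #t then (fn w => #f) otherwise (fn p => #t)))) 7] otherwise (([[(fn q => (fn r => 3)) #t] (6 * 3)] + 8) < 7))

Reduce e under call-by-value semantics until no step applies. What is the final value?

Trace:
step 0: (if false then ((let x = ((\y.(\z.4)) (\u.true)) in (if (if false then false else true) then (\v.false) else (if true then (\w.false) else (\p.true)))) 7) else (((((\q.(\r.3)) true) (6 * 3)) + 8) < 7))
step 1: [if@root] (((((\q.(\r.3)) true) (6 * 3)) + 8) < 7)
step 2: [beta@0.0.0] ((((\r.3) (6 * 3)) + 8) < 7)
step 3: [delta@0.0.1] ((((\r.3) 18) + 8) < 7)
step 4: [beta@0.0] ((3 + 8) < 7)
step 5: [delta@0] (11 < 7)
step 6: [delta@root] false

Answer: false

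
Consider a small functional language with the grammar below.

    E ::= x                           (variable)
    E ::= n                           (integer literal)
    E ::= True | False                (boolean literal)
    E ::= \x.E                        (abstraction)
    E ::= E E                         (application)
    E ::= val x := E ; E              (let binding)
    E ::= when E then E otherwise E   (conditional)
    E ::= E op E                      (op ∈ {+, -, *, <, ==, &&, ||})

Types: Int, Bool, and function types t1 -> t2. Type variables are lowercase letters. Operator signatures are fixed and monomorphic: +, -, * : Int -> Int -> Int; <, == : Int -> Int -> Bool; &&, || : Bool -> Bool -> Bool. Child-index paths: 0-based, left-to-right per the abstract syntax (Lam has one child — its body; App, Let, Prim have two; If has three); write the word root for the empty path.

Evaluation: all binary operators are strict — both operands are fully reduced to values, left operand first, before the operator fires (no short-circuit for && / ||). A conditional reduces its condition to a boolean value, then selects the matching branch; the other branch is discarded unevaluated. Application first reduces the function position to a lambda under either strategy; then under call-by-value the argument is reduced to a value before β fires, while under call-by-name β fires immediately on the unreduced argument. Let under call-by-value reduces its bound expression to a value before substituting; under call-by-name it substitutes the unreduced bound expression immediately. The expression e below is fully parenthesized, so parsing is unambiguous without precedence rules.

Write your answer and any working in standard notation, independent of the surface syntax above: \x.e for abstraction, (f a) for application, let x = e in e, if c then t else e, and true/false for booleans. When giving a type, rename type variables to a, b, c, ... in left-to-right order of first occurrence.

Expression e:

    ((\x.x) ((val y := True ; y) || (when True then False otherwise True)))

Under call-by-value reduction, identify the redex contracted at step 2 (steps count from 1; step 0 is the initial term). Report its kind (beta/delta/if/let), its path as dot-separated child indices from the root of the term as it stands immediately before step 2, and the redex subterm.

Trace:
step 0: ((\x.x) ((let y = true in y) || (if true then false else true)))
step 1: [let@1.0] ((\x.x) (true || (if true then false else true)))
step 2: [if@1.1] ((\x.x) (true || false))

Answer: if at 1.1 : (if true then false else true)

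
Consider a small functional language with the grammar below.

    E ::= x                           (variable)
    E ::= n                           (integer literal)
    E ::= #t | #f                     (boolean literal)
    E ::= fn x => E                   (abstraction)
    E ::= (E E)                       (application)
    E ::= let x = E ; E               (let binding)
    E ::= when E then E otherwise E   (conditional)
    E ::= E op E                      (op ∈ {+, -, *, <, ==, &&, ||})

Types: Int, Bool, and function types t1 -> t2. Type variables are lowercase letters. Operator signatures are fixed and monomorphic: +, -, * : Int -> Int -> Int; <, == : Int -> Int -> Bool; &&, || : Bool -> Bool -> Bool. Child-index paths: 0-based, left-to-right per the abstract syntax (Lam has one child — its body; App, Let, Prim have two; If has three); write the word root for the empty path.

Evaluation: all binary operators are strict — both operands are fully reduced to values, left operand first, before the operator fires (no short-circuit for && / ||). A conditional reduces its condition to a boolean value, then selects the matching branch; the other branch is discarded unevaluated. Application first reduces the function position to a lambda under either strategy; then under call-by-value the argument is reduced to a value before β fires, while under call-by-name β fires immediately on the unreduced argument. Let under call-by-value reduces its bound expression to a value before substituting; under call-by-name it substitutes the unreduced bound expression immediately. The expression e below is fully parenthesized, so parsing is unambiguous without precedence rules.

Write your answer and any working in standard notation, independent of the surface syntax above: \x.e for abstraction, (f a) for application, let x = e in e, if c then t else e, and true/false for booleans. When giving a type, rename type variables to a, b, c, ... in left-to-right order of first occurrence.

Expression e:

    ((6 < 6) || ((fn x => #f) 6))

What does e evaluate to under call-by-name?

Derivation:
step 0: ((6 < 6) || ((\x.false) 6))
step 1: [delta@0] (false || ((\x.false) 6))
step 2: [beta@1] (false || false)
step 3: [delta@root] false

Answer: false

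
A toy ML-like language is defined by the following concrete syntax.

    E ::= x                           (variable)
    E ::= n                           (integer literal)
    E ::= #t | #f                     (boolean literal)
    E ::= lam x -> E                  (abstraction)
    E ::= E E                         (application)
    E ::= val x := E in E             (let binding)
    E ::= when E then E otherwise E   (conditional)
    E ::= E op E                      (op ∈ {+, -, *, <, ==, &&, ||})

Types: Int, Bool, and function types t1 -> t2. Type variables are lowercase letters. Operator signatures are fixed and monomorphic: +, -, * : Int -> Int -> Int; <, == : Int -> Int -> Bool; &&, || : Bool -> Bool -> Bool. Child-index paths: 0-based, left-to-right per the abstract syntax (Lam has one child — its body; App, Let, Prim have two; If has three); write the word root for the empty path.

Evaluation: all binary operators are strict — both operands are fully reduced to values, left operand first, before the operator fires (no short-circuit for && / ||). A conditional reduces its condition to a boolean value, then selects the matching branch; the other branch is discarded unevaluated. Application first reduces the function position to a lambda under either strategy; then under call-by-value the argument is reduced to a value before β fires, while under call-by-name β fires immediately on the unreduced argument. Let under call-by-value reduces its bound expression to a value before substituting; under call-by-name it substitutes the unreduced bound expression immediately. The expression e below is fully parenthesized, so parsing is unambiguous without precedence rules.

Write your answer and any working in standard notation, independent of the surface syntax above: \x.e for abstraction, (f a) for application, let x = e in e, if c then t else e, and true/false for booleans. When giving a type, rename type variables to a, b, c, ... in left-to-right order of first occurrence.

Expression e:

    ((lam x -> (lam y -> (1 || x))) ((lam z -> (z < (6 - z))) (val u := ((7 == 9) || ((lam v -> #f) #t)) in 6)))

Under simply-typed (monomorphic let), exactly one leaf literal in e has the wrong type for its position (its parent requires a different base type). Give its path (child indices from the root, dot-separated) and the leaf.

Answer: 0.0.0.0 : 1

Derivation:
  unify Int ~ Bool
  FAIL: mismatch Int ~ Bool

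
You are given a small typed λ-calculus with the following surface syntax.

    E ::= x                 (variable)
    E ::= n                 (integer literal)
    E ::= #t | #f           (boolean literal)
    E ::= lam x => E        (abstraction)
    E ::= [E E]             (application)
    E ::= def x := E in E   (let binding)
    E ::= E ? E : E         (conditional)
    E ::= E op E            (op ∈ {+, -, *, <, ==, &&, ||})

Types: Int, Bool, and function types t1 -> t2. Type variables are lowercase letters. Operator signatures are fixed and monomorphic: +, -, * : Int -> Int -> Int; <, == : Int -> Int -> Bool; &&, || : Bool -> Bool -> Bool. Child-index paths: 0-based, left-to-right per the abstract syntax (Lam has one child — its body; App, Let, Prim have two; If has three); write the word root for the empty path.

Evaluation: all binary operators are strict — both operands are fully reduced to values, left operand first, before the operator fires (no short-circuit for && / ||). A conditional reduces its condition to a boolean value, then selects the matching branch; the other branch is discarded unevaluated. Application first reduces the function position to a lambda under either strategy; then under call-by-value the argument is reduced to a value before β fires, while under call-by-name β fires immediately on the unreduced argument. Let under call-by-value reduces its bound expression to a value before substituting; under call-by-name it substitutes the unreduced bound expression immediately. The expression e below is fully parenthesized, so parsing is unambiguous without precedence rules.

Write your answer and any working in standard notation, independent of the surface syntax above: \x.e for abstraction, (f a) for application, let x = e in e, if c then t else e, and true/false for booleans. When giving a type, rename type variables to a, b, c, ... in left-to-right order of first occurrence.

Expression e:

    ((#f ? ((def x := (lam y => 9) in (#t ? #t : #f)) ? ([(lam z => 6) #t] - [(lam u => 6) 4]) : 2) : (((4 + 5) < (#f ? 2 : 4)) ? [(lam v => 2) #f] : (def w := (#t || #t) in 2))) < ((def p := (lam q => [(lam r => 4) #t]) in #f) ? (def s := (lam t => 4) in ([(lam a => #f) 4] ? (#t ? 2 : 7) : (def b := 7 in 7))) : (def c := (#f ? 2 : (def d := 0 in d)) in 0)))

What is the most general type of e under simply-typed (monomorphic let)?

Answer: Bool

Derivation:
  unify Bool ~ Bool
\y._ : a -> Int
let x : a -> Int
  unify Bool ~ Bool
  unify Bool ~ Bool
  unify Bool ~ Bool
\z._ : b -> Int
  unify b -> Int ~ Bool -> c
  unify b ~ Bool
  unify Int ~ c
_ _ : Int
  unify Int ~ Int
\u._ : d -> Int
  unify d -> Int ~ Int -> e
  unify d ~ Int
  unify Int ~ e
_ _ : Int
  unify Int ~ Int
  unify Int ~ Int
  unify Int ~ Int
  unify Int ~ Int
  unify Int ~ Int
  unify Bool ~ Bool
  unify Int ~ Int
  unify Int ~ Int
  unify Bool ~ Bool
\v._ : f -> Int
  unify f -> Int ~ Bool -> g
  unify f ~ Bool
  unify Int ~ g
_ _ : Int
  unify Bool ~ Bool
  unify Bool ~ Bool
let w : Bool
  unify Int ~ Int
  unify Int ~ Int
  unify Int ~ Int
\r._ : i -> Int
  unify i -> Int ~ Bool -> j
  unify i ~ Bool
  unify Int ~ j
_ _ : Int
\q._ : h -> Int
let p : h -> Int
  unify Bool ~ Bool
\t._ : k -> Int
let s : k -> Int
\a._ : l -> Bool
  unify l -> Bool ~ Int -> m
  unify l ~ Int
  unify Bool ~ m
_ _ : Bool
  unify Bool ~ Bool
  unify Bool ~ Bool
  unify Int ~ Int
let b : Int
  unify Int ~ Int
  unify Bool ~ Bool
let d : Int
d : Int
  unify Int ~ Int
let c : Int
  unify Int ~ Int
  unify Int ~ Int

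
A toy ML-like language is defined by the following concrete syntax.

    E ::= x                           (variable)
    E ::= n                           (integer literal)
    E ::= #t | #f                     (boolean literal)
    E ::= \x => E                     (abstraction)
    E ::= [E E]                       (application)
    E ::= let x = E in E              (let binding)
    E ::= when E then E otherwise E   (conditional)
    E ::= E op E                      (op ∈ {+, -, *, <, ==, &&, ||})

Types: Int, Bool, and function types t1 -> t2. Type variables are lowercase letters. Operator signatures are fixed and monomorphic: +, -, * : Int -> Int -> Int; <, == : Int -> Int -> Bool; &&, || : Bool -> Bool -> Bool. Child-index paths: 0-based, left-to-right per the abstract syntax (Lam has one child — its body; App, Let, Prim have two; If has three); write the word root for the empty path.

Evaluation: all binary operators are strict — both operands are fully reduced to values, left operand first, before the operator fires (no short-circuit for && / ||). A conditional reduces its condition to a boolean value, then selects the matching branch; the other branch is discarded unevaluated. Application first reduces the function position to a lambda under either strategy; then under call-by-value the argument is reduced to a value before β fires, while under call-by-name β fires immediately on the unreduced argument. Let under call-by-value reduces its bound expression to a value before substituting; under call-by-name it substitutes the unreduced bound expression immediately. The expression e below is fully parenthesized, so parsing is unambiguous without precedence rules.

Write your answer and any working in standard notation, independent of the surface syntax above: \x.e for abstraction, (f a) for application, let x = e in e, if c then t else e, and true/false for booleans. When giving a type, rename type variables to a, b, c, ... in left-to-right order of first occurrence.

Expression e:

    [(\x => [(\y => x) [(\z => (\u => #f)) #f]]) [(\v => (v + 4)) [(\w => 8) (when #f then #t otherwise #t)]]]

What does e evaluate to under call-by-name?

Answer: 12

Trace:
step 0: ((\x.((\y.x) ((\z.(\u.false)) false))) ((\v.(v + 4)) ((\w.8) (if false then true else true))))
step 1: [beta@root] ((\y.((\v.(v + 4)) ((\w.8) (if false then true else true)))) ((\z.(\u.false)) false))
step 2: [beta@root] ((\v.(v + 4)) ((\w.8) (if false then true else true)))
step 3: [beta@root] (((\w.8) (if false then true else true)) + 4)
step 4: [beta@0] (8 + 4)
step 5: [delta@root] 12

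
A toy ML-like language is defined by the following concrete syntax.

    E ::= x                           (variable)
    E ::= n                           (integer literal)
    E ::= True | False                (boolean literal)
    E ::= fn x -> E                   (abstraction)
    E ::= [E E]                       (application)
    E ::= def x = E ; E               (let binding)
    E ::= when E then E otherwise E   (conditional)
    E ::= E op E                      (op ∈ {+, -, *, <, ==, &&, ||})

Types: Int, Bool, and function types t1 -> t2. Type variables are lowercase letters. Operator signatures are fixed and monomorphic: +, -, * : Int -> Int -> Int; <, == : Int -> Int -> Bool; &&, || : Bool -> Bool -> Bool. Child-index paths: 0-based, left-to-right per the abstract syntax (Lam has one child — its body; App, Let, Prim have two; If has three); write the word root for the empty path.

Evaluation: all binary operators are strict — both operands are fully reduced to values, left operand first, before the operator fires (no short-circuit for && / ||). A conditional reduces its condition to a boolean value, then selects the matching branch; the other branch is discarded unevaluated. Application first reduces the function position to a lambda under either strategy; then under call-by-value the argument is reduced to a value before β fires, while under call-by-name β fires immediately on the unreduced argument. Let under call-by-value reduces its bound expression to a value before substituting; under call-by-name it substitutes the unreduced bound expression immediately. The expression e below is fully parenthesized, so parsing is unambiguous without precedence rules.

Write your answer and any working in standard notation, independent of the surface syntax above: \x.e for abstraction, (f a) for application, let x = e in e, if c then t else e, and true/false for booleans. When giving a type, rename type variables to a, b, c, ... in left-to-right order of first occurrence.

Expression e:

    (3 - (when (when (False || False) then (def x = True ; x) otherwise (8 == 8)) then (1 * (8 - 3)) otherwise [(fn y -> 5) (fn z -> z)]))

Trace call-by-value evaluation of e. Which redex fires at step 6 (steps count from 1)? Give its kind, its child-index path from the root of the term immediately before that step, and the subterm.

Derivation:
step 0: (3 - (if (if (false || false) then (let x = true in x) else (8 == 8)) then (1 * (8 - 3)) else ((\y.5) (\z.z))))
step 1: [delta@1.0.0] (3 - (if (if false then (let x = true in x) else (8 == 8)) then (1 * (8 - 3)) else ((\y.5) (\z.z))))
step 2: [if@1.0] (3 - (if (8 == 8) then (1 * (8 - 3)) else ((\y.5) (\z.z))))
step 3: [delta@1.0] (3 - (if true then (1 * (8 - 3)) else ((\y.5) (\z.z))))
step 4: [if@1] (3 - (1 * (8 - 3)))
step 5: [delta@1.1] (3 - (1 * 5))
step 6: [delta@1] (3 - 5)

Answer: delta at 1 : (1 * 5)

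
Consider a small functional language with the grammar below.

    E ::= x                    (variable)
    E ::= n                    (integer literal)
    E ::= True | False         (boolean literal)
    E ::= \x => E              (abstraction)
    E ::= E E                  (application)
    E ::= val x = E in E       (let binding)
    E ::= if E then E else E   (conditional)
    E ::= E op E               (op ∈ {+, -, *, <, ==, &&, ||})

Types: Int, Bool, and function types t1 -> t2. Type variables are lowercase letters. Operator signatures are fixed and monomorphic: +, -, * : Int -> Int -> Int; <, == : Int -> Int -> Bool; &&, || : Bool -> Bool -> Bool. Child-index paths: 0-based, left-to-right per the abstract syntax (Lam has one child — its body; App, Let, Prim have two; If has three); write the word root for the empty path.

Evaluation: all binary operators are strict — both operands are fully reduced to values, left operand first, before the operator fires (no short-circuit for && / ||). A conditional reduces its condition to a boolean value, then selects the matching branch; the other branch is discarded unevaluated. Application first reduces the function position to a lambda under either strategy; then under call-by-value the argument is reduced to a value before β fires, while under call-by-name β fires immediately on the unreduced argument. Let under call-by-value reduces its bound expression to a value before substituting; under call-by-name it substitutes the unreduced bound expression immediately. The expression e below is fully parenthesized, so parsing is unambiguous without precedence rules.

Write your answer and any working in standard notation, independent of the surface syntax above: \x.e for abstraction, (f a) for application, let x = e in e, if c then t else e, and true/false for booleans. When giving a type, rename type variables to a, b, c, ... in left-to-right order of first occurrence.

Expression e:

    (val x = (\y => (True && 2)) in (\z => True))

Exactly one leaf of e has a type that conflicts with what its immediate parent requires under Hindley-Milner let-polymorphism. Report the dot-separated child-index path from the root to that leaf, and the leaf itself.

Derivation:
  unify Bool ~ Bool
  unify Int ~ Bool
  FAIL: mismatch Int ~ Bool

Answer: 0.0.1 : 2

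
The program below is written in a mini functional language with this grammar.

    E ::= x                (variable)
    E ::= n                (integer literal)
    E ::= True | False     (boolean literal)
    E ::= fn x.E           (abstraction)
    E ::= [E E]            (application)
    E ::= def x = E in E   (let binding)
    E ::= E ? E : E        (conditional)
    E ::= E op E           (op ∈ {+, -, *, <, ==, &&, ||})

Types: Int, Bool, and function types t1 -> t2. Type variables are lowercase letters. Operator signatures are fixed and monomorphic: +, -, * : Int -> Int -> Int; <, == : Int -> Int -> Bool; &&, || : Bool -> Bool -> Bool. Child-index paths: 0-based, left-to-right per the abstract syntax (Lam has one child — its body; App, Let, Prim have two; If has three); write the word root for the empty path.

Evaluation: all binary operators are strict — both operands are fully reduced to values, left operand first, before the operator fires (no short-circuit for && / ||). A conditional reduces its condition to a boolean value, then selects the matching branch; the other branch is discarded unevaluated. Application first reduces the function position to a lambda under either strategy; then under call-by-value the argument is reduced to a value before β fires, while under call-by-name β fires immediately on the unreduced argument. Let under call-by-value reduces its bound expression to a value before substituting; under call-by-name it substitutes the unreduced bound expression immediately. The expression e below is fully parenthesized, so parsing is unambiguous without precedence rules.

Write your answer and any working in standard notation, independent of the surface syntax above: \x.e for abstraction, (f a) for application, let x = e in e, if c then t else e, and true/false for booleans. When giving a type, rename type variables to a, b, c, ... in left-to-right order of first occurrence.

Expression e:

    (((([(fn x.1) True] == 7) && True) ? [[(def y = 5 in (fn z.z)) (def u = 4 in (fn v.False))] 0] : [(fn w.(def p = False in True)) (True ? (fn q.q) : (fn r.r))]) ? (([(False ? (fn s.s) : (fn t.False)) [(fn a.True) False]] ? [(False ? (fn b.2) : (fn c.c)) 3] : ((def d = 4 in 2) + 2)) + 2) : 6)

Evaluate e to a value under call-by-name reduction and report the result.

Answer: 6

Derivation:
step 0: (if (if ((((\x.1) true) == 7) && true) then (((let y = 5 in (\z.z)) (let u = 4 in (\v.false))) 0) else ((\w.(let p = false in true)) (if true then (\q.q) else (\r.r)))) then ((if ((if false then (\s.s) else (\t.false)) ((\a.true) false)) then ((if false then (\b.2) else (\c.c)) 3) else ((let d = 4 in 2) + 2)) + 2) else 6)
step 1: [beta@0.0.0.0] (if (if ((1 == 7) && true) then (((let y = 5 in (\z.z)) (let u = 4 in (\v.false))) 0) else ((\w.(let p = false in true)) (if true then (\q.q) else (\r.r)))) then ((if ((if false then (\s.s) else (\t.false)) ((\a.true) false)) then ((if false then (\b.2) else (\c.c)) 3) else ((let d = 4 in 2) + 2)) + 2) else 6)
step 2: [delta@0.0.0] (if (if (false && true) then (((let y = 5 in (\z.z)) (let u = 4 in (\v.false))) 0) else ((\w.(let p = false in true)) (if true then (\q.q) else (\r.r)))) then ((if ((if false then (\s.s) else (\t.false)) ((\a.true) false)) then ((if false then (\b.2) else (\c.c)) 3) else ((let d = 4 in 2) + 2)) + 2) else 6)
step 3: [delta@0.0] (if (if false then (((let y = 5 in (\z.z)) (let u = 4 in (\v.false))) 0) else ((\w.(let p = false in true)) (if true then (\q.q) else (\r.r)))) then ((if ((if false then (\s.s) else (\t.false)) ((\a.true) false)) then ((if false then (\b.2) else (\c.c)) 3) else ((let d = 4 in 2) + 2)) + 2) else 6)
step 4: [if@0] (if ((\w.(let p = false in true)) (if true then (\q.q) else (\r.r))) then ((if ((if false then (\s.s) else (\t.false)) ((\a.true) false)) then ((if false then (\b.2) else (\c.c)) 3) else ((let d = 4 in 2) + 2)) + 2) else 6)
step 5: [beta@0] (if (let p = false in true) then ((if ((if false then (\s.s) else (\t.false)) ((\a.true) false)) then ((if false then (\b.2) else (\c.c)) 3) else ((let d = 4 in 2) + 2)) + 2) else 6)
step 6: [let@0] (if true then ((if ((if false then (\s.s) else (\t.false)) ((\a.true) false)) then ((if false then (\b.2) else (\c.c)) 3) else ((let d = 4 in 2) + 2)) + 2) else 6)
step 7: [if@root] ((if ((if false then (\s.s) else (\t.false)) ((\a.true) false)) then ((if false then (\b.2) else (\c.c)) 3) else ((let d = 4 in 2) + 2)) + 2)
step 8: [if@0.0.0] ((if ((\t.false) ((\a.true) false)) then ((if false then (\b.2) else (\c.c)) 3) else ((let d = 4 in 2) + 2)) + 2)
step 9: [beta@0.0] ((if false then ((if false then (\b.2) else (\c.c)) 3) else ((let d = 4 in 2) + 2)) + 2)
step 10: [if@0] (((let d = 4 in 2) + 2) + 2)
step 11: [let@0.0] ((2 + 2) + 2)
step 12: [delta@0] (4 + 2)
step 13: [delta@root] 6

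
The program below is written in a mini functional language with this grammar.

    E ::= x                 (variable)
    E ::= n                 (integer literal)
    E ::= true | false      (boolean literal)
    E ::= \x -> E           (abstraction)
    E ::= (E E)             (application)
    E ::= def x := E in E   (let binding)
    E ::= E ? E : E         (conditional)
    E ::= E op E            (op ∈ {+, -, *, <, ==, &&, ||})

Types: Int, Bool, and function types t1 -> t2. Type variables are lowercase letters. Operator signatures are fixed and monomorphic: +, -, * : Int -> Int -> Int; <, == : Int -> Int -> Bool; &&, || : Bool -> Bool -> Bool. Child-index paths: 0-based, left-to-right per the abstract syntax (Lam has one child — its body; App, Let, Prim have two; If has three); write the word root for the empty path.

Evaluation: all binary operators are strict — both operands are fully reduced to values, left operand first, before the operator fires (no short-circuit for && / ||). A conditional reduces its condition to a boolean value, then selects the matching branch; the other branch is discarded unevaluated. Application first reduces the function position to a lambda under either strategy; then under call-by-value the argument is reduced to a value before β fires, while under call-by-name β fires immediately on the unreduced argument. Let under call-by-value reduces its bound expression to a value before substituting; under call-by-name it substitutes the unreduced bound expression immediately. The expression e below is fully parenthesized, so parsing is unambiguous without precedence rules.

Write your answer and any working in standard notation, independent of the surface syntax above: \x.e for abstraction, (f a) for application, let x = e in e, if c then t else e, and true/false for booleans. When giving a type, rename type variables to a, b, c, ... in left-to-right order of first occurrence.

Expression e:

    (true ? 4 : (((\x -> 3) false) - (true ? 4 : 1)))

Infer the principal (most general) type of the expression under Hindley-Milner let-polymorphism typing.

Answer: Int

Derivation:
  unify Bool ~ Bool
\x._ : a -> Int
  unify a -> Int ~ Bool -> b
  unify a ~ Bool
  unify Int ~ b
_ _ : Int
  unify Int ~ Int
  unify Bool ~ Bool
  unify Int ~ Int
  unify Int ~ Int
  unify Int ~ Int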